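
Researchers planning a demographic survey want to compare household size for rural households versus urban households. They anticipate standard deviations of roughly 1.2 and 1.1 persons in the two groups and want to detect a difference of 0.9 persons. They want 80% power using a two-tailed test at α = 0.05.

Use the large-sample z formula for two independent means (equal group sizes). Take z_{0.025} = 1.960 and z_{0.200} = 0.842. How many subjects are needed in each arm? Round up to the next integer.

n = 26 per group

n = (z_{α/2} + z_β)² · (σ₁² + σ₂²) / δ²
  = (1.960 + 0.842)² · (1.2² + 1.1² = 2.65) / 0.9²
  = 7.8512 · 2.65 / 0.81
  = 25.69
Round up → n = 26 per group.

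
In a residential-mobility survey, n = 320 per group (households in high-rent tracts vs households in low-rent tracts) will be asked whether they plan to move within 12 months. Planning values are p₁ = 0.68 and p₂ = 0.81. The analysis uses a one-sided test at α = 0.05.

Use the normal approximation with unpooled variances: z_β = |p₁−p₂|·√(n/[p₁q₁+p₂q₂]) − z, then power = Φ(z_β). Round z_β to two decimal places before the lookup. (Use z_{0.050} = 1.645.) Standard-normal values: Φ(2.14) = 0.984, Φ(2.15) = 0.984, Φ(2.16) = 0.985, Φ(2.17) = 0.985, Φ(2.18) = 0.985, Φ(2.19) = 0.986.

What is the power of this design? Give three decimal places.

Power ≈ 0.985

z_β = |p₁−p₂|·√(n/[p₁q₁+p₂q₂]) − z_α
    = 0.13 · √(320/0.3715) − 1.645
    = 0.13 · 29.3492 − 1.645
    = 3.8154 − 1.645 = 2.1704 → 2.17
Power = Φ(2.17) = 0.985.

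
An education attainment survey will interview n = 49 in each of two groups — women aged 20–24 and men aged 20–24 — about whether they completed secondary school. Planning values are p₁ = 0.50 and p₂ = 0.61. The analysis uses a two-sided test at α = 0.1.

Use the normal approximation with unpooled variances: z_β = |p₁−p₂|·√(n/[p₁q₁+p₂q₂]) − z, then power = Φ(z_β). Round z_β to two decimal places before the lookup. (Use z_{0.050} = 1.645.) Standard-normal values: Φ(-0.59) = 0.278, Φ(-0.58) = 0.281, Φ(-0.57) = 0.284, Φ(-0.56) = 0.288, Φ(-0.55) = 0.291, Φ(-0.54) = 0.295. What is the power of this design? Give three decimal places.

Power ≈ 0.295

z_β = |p₁−p₂|·√(n/[p₁q₁+p₂q₂]) − z_{α/2}
    = 0.11 · √(49/0.4879) − 1.645
    = 0.11 · 10.0215 − 1.645
    = 1.1024 − 1.645 = -0.5426 → -0.54
Power = Φ(-0.54) = 0.295.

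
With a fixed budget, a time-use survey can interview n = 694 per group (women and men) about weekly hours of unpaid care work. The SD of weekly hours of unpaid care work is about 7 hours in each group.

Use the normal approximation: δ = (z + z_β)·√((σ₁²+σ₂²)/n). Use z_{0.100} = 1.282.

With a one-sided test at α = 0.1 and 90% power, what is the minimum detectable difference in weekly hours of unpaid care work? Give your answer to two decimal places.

Minimum detectable difference ≈ 0.96 hours

δ = (z_α + z_β) · √((σ₁²+σ₂²)/n)
  = (1.282 + 1.282) · √(98/694)
  = 2.564 · √0.14121
  = 2.564 · 0.3758
  = 0.9635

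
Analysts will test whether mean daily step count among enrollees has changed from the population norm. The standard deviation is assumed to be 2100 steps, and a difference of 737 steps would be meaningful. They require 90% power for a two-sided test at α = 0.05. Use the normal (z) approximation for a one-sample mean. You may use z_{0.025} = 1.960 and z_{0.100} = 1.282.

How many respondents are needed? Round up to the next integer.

n = 86

n = (z_{α/2} + z_β)² · σ² / δ²
  = (1.960 + 1.282)² · 2100² / 737²
  = 10.5106 · 4410000 / 543169
  = 85.34
Round up → n = 86.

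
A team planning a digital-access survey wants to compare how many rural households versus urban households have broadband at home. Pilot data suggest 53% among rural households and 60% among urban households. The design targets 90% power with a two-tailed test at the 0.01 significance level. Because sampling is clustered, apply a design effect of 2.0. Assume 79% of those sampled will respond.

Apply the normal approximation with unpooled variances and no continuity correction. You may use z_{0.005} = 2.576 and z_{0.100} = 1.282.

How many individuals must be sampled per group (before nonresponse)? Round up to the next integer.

n = 3762 per group

n = (z_{α/2} + z_β)² · [p₁(1−p₁) + p₂(1−p₂)] / (p₁ − p₂)²
  = (2.576 + 1.282)² · (0.53·0.47 + 0.60·0.40) / (-0.07)²
  = (3.858)² · (0.2491 + 0.2400) / 0.0049
  = 14.8842 · 0.4891 / 0.0049
  = 1485.68
Design effect: 2.0 × 1485.68 = 2971.37.
Adjust for 79% response: 2971.37 / 0.79 = 3761.22.
Round up → n = 3762 per group.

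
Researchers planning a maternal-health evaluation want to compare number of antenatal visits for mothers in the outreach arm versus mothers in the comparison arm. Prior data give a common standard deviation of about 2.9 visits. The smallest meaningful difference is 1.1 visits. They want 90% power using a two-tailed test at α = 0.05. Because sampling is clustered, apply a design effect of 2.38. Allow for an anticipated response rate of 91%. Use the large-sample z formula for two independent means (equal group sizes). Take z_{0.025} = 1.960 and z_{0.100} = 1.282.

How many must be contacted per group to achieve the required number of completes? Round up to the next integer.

n = (z_{α/2} + z_β)² · (σ₁² + σ₂²) / δ²
  = (1.960 + 1.282)² · (2·2.9² = 16.82) / 1.1²
  = 10.5106 · 16.82 / 1.21
  = 146.11
Design effect: 2.38 × 146.11 = 347.73.
Adjust for 91% response: 347.73 / 0.91 = 382.12.
Round up → n = 383 per group.

n = 383 per group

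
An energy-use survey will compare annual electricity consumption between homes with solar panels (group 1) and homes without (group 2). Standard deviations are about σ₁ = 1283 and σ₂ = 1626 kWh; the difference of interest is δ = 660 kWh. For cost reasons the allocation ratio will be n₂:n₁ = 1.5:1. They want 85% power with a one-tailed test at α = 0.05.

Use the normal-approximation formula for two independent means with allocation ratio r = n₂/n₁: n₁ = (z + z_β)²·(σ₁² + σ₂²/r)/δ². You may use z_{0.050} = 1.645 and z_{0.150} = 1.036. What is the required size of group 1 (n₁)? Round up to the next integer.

n₁ = (z_α + z_β)² · (σ₁² + σ₂²/r) / δ²
   = (1.645 + 1.036)² · (1283² + 1626²/1.5) / 660²
   = 7.1878 · (1646089 + 1762584) / 435600
   = 7.1878 · 3408673 / 435600
   = 56.25
Round up → n₁ = 57; n₂ = r·n₁ = 1.5 × 57 = 86.

n₁ = 57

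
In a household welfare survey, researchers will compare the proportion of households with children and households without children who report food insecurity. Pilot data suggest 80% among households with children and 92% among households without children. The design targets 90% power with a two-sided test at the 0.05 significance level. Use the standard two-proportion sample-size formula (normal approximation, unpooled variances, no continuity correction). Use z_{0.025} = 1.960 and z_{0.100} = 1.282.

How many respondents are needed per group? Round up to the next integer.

n = (z_{α/2} + z_β)² · [p₁(1−p₁) + p₂(1−p₂)] / (p₁ − p₂)²
  = (1.960 + 1.282)² · (0.80·0.20 + 0.92·0.08) / (-0.12)²
  = (3.242)² · (0.1600 + 0.0736) / 0.0144
  = 10.5106 · 0.2336 / 0.0144
  = 170.50
Round up → n = 171 per group.

n = 171 per group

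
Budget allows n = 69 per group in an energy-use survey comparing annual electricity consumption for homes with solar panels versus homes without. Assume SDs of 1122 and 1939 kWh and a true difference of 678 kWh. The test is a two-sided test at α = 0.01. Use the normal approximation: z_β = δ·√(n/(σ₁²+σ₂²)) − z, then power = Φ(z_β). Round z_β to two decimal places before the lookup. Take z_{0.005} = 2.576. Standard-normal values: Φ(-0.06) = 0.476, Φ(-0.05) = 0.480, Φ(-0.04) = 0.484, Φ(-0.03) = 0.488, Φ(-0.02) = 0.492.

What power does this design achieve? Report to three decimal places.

z_β = δ·√(n/(σ₁²+σ₂²)) − z_{α/2}
    = 678 · √(69/5018605) − 2.576
    = 678 · 0.00371 − 2.576
    = 2.5140 − 2.576 = -0.0620 → -0.06
Power = Φ(-0.06) = 0.476.

Power ≈ 0.476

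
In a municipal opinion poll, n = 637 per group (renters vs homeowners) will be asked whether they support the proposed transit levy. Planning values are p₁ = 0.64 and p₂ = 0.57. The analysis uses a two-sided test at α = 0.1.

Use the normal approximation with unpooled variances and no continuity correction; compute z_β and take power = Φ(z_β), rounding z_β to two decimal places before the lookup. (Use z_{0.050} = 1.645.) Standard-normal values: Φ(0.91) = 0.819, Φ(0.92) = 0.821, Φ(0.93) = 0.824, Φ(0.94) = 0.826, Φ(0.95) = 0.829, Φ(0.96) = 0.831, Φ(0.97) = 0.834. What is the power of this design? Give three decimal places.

z_β = |p₁−p₂|·√(n/[p₁q₁+p₂q₂]) − z_{α/2}
    = 0.07 · √(637/0.4755) − 1.645
    = 0.07 · 36.6011 − 1.645
    = 2.5621 − 1.645 = 0.9171 → 0.92
Power = Φ(0.92) = 0.821.

Power ≈ 0.821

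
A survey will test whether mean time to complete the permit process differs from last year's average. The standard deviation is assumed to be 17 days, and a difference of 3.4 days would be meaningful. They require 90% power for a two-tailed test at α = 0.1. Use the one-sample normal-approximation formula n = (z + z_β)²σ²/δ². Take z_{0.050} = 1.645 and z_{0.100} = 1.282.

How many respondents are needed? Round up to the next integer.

n = 215

n = (z_{α/2} + z_β)² · σ² / δ²
  = (1.645 + 1.282)² · 17² / 3.4²
  = 8.5673 · 289 / 11.56
  = 214.18
Round up → n = 215.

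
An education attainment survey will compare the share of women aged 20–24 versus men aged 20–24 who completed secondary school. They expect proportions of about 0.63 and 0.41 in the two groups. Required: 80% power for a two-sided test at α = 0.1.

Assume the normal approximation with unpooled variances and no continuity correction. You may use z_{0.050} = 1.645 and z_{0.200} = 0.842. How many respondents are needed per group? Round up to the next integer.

n = (z_{α/2} + z_β)² · [p₁(1−p₁) + p₂(1−p₂)] / (p₁ − p₂)²
  = (1.645 + 0.842)² · (0.63·0.37 + 0.41·0.59) / (0.22)²
  = (2.487)² · (0.2331 + 0.2419) / 0.0484
  = 6.1852 · 0.4750 / 0.0484
  = 60.70
Round up → n = 61 per group.

n = 61 per group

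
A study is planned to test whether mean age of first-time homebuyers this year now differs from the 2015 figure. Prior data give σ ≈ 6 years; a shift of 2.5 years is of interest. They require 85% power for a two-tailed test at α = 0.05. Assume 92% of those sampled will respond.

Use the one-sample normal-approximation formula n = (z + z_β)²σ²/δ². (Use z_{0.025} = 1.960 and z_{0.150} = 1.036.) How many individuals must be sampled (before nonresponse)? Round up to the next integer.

n = (z_{α/2} + z_β)² · σ² / δ²
  = (1.960 + 1.036)² · 6² / 2.5²
  = 8.9760 · 36 / 6.25
  = 51.70
Adjust for 92% response: 51.70 / 0.92 = 56.20.
Round up → n = 57.

n = 57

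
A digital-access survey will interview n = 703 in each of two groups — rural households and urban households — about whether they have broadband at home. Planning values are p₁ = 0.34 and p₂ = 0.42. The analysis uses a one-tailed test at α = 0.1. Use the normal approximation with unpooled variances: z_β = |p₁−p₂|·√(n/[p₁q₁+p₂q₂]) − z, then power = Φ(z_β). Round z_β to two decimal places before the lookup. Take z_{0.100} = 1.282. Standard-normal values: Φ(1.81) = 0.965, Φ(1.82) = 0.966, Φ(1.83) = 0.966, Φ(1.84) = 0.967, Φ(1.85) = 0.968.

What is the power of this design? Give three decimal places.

z_β = |p₁−p₂|·√(n/[p₁q₁+p₂q₂]) − z_α
    = 0.08 · √(703/0.4680) − 1.282
    = 0.08 · 38.7574 − 1.282
    = 3.1006 − 1.282 = 1.8186 → 1.82
Power = Φ(1.82) = 0.966.

Power ≈ 0.966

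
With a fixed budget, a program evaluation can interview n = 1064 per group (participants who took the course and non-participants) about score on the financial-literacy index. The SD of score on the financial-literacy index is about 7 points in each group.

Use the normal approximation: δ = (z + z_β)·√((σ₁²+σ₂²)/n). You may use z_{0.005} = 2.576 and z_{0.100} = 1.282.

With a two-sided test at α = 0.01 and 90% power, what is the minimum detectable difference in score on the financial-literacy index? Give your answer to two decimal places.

δ = (z_{α/2} + z_β) · √((σ₁²+σ₂²)/n)
  = (2.576 + 1.282) · √(98/1064)
  = 3.858 · √0.09211
  = 3.858 · 0.3035
  = 1.1709

Minimum detectable difference ≈ 1.17 points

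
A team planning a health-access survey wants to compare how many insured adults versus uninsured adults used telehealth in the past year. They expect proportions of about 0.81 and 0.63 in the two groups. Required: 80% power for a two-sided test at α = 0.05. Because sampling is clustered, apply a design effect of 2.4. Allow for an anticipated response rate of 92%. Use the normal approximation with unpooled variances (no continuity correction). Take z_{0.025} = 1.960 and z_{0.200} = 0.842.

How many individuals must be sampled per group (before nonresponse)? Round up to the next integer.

n = 245 per group

n = (z_{α/2} + z_β)² · [p₁(1−p₁) + p₂(1−p₂)] / (p₁ − p₂)²
  = (1.960 + 0.842)² · (0.81·0.19 + 0.63·0.37) / (0.18)²
  = (2.802)² · (0.1539 + 0.2331) / 0.0324
  = 7.8512 · 0.3870 / 0.0324
  = 93.78
Design effect: 2.4 × 93.78 = 225.07.
Adjust for 92% response: 225.07 / 0.92 = 244.64.
Round up → n = 245 per group.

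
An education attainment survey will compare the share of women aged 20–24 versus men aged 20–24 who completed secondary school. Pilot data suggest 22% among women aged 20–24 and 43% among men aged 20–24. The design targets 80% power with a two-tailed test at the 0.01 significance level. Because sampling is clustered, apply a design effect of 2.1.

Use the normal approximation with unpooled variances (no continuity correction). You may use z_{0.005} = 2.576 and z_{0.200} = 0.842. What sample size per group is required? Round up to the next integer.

n = (z_{α/2} + z_β)² · [p₁(1−p₁) + p₂(1−p₂)] / (p₁ − p₂)²
  = (2.576 + 0.842)² · (0.22·0.78 + 0.43·0.57) / (-0.21)²
  = (3.418)² · (0.1716 + 0.2451) / 0.0441
  = 11.6827 · 0.4167 / 0.0441
  = 110.39
Design effect: 2.1 × 110.39 = 231.82.
Round up → n = 232 per group.

n = 232 per group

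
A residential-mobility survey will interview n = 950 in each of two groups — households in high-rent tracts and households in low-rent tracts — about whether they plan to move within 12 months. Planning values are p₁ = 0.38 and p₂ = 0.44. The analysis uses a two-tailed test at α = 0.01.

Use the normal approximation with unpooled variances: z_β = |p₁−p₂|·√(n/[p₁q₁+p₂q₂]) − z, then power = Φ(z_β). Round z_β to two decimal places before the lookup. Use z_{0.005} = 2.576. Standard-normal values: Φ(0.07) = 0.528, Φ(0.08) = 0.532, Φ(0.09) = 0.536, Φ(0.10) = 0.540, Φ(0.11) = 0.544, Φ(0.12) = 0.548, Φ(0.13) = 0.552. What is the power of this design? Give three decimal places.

Power ≈ 0.536

z_β = |p₁−p₂|·√(n/[p₁q₁+p₂q₂]) − z_{α/2}
    = 0.06 · √(950/0.4820) − 2.576
    = 0.06 · 44.3954 − 2.576
    = 2.6637 − 2.576 = 0.0877 → 0.09
Power = Φ(0.09) = 0.536.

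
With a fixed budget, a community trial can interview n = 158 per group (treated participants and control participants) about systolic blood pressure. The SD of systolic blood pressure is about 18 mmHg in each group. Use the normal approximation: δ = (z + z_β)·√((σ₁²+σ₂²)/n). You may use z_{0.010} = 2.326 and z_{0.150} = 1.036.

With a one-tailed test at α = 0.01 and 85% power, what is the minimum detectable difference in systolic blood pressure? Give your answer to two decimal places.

δ = (z_α + z_β) · √((σ₁²+σ₂²)/n)
  = (2.326 + 1.036) · √(648/158)
  = 3.362 · √4.1013
  = 3.362 · 2.0252
  = 6.8086

Minimum detectable difference ≈ 6.81 mmHg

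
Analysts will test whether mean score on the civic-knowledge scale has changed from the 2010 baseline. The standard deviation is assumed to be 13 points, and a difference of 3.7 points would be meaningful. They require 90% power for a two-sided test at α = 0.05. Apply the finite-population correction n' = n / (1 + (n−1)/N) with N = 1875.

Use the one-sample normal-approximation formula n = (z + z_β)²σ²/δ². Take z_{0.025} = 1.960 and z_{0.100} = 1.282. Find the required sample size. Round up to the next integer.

n = 122

n = (z_{α/2} + z_β)² · σ² / δ²
  = (1.960 + 1.282)² · 13² / 3.7²
  = 10.5106 · 169 / 13.69
  = 129.75
Finite-population correction (N = 1875): 129.75 / (1 + (129.75 − 1)/1875) = 121.41.
Round up → n = 122.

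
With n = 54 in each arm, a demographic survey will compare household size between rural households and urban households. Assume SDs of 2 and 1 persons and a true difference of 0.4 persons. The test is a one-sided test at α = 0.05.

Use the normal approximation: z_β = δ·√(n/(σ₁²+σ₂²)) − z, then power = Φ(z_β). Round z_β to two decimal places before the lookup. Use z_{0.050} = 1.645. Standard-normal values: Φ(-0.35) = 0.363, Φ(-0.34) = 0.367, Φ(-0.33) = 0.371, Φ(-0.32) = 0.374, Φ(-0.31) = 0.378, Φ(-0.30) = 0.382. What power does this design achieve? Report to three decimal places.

Power ≈ 0.371

z_β = δ·√(n/(σ₁²+σ₂²)) − z_α
    = 0.4 · √(54/5) − 1.645
    = 0.4 · 3.28634 − 1.645
    = 1.3145 − 1.645 = -0.3305 → -0.33
Power = Φ(-0.33) = 0.371.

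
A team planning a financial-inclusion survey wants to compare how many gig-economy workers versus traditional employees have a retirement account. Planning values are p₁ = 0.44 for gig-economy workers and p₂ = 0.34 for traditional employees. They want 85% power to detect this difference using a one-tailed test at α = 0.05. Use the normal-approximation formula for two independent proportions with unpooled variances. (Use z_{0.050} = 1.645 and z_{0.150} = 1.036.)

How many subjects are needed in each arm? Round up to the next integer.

n = 339 per group

n = (z_α + z_β)² · [p₁(1−p₁) + p₂(1−p₂)] / (p₁ − p₂)²
  = (1.645 + 1.036)² · (0.44·0.56 + 0.34·0.66) / (0.10)²
  = (2.681)² · (0.2464 + 0.2244) / 0.0100
  = 7.1878 · 0.4708 / 0.0100
  = 338.40
Round up → n = 339 per group.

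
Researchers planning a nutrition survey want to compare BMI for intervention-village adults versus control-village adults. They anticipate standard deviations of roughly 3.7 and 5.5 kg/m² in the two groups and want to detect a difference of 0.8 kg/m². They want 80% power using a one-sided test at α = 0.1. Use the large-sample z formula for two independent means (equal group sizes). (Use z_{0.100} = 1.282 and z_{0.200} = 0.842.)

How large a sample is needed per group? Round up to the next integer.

n = 310 per group

n = (z_α + z_β)² · (σ₁² + σ₂²) / δ²
  = (1.282 + 0.842)² · (3.7² + 5.5² = 43.94) / 0.8²
  = 4.5114 · 43.94 / 0.64
  = 309.73
Round up → n = 310 per group.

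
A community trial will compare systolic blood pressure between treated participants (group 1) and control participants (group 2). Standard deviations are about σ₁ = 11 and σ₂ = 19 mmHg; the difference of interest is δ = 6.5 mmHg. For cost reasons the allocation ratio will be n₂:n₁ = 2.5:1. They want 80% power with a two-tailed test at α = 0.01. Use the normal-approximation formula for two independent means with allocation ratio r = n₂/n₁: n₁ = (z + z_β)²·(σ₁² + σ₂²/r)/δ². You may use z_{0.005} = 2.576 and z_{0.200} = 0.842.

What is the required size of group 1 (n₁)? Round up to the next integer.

n₁ = 74

n₁ = (z_{α/2} + z_β)² · (σ₁² + σ₂²/r) / δ²
   = (2.576 + 0.842)² · (11² + 19²/2.5) / 6.5²
   = 11.6827 · (121 + 144.4) / 42.25
   = 11.6827 · 265.4 / 42.25
   = 73.39
Round up → n₁ = 74; n₂ = r·n₁ = 2.5 × 74 = 185.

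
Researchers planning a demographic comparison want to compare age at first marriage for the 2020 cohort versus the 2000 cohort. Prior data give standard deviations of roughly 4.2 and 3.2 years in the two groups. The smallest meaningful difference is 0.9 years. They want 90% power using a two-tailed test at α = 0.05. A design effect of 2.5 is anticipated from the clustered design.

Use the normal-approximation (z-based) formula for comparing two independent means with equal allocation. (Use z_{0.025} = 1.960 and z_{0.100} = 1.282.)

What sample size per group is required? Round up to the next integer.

n = 905 per group

n = (z_{α/2} + z_β)² · (σ₁² + σ₂²) / δ²
  = (1.960 + 1.282)² · (4.2² + 3.2² = 27.88) / 0.9²
  = 10.5106 · 27.88 / 0.81
  = 361.77
Design effect: 2.5 × 361.77 = 904.43.
Round up → n = 905 per group.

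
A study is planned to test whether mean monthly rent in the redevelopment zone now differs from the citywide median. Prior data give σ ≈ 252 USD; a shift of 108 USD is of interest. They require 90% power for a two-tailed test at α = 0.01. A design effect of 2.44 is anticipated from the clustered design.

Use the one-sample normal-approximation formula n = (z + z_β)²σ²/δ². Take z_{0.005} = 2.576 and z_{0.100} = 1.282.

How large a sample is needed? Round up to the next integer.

n = 198

n = (z_{α/2} + z_β)² · σ² / δ²
  = (2.576 + 1.282)² · 252² / 108²
  = 14.8842 · 63504 / 11664
  = 81.04
Design effect: 2.44 × 81.04 = 197.73.
Round up → n = 198.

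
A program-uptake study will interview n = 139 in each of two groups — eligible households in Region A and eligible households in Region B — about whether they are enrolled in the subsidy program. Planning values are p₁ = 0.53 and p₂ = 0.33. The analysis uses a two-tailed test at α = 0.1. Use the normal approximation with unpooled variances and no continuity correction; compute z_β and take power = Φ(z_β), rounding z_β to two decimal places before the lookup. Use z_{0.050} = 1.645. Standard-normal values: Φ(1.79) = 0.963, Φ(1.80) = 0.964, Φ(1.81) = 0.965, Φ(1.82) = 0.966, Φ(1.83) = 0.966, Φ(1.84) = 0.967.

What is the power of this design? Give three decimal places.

Power ≈ 0.963

z_β = |p₁−p₂|·√(n/[p₁q₁+p₂q₂]) − z_{α/2}
    = 0.20 · √(139/0.4702) − 1.645
    = 0.20 · 17.1936 − 1.645
    = 3.4387 − 1.645 = 1.7937 → 1.79
Power = Φ(1.79) = 0.963.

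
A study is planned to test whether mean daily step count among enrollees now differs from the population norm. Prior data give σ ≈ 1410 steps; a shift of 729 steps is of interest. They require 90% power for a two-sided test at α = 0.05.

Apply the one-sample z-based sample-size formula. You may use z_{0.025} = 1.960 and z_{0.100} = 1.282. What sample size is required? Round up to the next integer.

n = 40

n = (z_{α/2} + z_β)² · σ² / δ²
  = (1.960 + 1.282)² · 1410² / 729²
  = 10.5106 · 1988100 / 531441
  = 39.32
Round up → n = 40.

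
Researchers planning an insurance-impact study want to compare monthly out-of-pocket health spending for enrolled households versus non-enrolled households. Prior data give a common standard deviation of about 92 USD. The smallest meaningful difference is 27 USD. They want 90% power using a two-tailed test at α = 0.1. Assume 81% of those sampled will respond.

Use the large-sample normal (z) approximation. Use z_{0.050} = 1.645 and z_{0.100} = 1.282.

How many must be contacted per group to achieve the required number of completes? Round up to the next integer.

n = (z_{α/2} + z_β)² · (σ₁² + σ₂²) / δ²
  = (1.645 + 1.282)² · (2·92² = 16928) / 27²
  = 8.5673 · 16928 / 729
  = 198.94
Adjust for 81% response: 198.94 / 0.81 = 245.61.
Round up → n = 246 per group.

n = 246 per group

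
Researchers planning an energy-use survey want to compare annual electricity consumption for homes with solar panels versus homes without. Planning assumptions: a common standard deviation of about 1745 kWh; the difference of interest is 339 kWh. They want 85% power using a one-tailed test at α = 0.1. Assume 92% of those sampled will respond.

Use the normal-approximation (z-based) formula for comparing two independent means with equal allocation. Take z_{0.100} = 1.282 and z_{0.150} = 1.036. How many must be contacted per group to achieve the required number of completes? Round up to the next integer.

n = (z_α + z_β)² · (σ₁² + σ₂²) / δ²
  = (1.282 + 1.036)² · (2·1745² = 6090050) / 339²
  = 5.3731 · 6090050 / 114921
  = 284.74
Adjust for 92% response: 284.74 / 0.92 = 309.50.
Round up → n = 310 per group.

n = 310 per group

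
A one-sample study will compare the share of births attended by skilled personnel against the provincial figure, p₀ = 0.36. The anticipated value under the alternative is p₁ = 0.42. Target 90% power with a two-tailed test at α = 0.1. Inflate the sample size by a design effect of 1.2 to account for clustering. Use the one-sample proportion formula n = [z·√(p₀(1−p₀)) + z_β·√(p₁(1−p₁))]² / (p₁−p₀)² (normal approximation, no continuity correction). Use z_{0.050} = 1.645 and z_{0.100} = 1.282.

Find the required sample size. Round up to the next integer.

n = 675

n = [z_{α/2}·√(p₀q₀) + z_β·√(p₁q₁)]² / (p₁ − p₀)²
  = [1.645·√(0.36·0.64) + 1.282·√(0.42·0.58)]² / (0.06)²
  = [1.645·0.4800 + 1.282·0.4936]² / 0.0036
  = [1.4223]² / 0.0036
  = 561.96
Design effect: 1.2 × 561.96 = 674.35.
Round up → n = 675.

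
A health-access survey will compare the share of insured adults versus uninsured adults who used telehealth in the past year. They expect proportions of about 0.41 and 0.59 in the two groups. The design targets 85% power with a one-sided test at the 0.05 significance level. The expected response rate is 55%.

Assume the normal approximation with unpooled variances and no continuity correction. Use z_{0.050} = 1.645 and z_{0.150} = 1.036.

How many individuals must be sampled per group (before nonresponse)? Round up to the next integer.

n = (z_α + z_β)² · [p₁(1−p₁) + p₂(1−p₂)] / (p₁ − p₂)²
  = (1.645 + 1.036)² · (0.41·0.59 + 0.59·0.41) / (-0.18)²
  = (2.681)² · (0.2419 + 0.2419) / 0.0324
  = 7.1878 · 0.4838 / 0.0324
  = 107.33
Adjust for 55% response: 107.33 / 0.55 = 195.14.
Round up → n = 196 per group.

n = 196 per group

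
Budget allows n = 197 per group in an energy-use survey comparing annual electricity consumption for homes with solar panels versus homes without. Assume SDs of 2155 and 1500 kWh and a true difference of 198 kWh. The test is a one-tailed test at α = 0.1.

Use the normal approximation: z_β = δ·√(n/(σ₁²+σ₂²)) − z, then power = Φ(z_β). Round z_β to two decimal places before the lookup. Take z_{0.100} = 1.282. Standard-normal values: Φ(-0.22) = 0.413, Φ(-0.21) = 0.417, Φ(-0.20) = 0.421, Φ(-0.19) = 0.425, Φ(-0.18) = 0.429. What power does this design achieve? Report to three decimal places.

Power ≈ 0.413

z_β = δ·√(n/(σ₁²+σ₂²)) − z_α
    = 198 · √(197/6894025) − 1.282
    = 198 · 0.00535 − 1.282
    = 1.0584 − 1.282 = -0.2236 → -0.22
Power = Φ(-0.22) = 0.413.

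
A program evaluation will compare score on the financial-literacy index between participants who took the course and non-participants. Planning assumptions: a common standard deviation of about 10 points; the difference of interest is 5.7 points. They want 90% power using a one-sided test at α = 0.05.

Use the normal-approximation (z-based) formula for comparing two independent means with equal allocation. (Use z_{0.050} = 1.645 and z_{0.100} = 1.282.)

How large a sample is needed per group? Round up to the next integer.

n = 53 per group

n = (z_α + z_β)² · (σ₁² + σ₂²) / δ²
  = (1.645 + 1.282)² · (2·10² = 200) / 5.7²
  = 8.5673 · 200 / 32.49
  = 52.74
Round up → n = 53 per group.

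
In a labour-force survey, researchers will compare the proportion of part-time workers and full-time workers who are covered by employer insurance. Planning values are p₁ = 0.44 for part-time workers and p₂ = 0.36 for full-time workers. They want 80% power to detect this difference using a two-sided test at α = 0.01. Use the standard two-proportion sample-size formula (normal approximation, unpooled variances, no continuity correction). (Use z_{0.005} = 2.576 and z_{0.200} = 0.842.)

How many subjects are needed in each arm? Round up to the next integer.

n = (z_{α/2} + z_β)² · [p₁(1−p₁) + p₂(1−p₂)] / (p₁ − p₂)²
  = (2.576 + 0.842)² · (0.44·0.56 + 0.36·0.64) / (0.08)²
  = (3.418)² · (0.2464 + 0.2304) / 0.0064
  = 11.6827 · 0.4768 / 0.0064
  = 870.36
Round up → n = 871 per group.

n = 871 per group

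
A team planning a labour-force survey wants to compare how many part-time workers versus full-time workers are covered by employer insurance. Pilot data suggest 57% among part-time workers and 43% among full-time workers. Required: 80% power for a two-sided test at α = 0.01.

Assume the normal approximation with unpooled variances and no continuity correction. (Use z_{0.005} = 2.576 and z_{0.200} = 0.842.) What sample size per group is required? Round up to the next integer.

n = 293 per group

n = (z_{α/2} + z_β)² · [p₁(1−p₁) + p₂(1−p₂)] / (p₁ − p₂)²
  = (2.576 + 0.842)² · (0.57·0.43 + 0.43·0.57) / (0.14)²
  = (3.418)² · (0.2451 + 0.2451) / 0.0196
  = 11.6827 · 0.4902 / 0.0196
  = 292.19
Round up → n = 293 per group.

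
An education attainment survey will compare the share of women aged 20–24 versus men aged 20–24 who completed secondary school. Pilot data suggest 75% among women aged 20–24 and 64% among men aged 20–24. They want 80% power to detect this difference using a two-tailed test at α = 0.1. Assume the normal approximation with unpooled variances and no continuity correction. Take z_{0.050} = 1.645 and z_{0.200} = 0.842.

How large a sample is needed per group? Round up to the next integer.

n = 214 per group

n = (z_{α/2} + z_β)² · [p₁(1−p₁) + p₂(1−p₂)] / (p₁ − p₂)²
  = (1.645 + 0.842)² · (0.75·0.25 + 0.64·0.36) / (0.11)²
  = (2.487)² · (0.1875 + 0.2304) / 0.0121
  = 6.1852 · 0.4179 / 0.0121
  = 213.62
Round up → n = 214 per group.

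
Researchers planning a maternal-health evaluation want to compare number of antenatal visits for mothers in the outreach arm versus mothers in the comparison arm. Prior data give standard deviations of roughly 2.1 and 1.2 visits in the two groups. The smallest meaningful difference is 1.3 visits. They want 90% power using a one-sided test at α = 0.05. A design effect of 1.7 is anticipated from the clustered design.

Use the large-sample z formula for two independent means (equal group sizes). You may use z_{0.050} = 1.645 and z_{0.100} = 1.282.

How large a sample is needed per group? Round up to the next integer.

n = (z_α + z_β)² · (σ₁² + σ₂²) / δ²
  = (1.645 + 1.282)² · (2.1² + 1.2² = 5.85) / 1.3²
  = 8.5673 · 5.85 / 1.69
  = 29.66
Design effect: 1.7 × 29.66 = 50.42.
Round up → n = 51 per group.

n = 51 per group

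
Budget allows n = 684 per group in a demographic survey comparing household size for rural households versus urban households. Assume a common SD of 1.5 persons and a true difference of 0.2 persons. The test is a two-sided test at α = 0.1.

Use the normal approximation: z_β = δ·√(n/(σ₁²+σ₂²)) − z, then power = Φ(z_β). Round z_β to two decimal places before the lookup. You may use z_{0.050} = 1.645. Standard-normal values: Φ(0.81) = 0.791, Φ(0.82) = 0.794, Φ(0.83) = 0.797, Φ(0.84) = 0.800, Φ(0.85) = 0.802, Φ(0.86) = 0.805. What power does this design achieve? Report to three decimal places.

z_β = δ·√(n/(σ₁²+σ₂²)) − z_{α/2}
    = 0.2 · √(684/4.5) − 1.645
    = 0.2 · 12.32883 − 1.645
    = 2.4658 − 1.645 = 0.8208 → 0.82
Power = Φ(0.82) = 0.794.

Power ≈ 0.794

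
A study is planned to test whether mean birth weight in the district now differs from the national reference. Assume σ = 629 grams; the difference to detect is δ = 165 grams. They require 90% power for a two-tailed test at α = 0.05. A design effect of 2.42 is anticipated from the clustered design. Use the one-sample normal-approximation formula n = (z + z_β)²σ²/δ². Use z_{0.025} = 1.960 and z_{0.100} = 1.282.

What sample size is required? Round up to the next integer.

n = (z_{α/2} + z_β)² · σ² / δ²
  = (1.960 + 1.282)² · 629² / 165²
  = 10.5106 · 395641 / 27225
  = 152.74
Design effect: 2.42 × 152.74 = 369.64.
Round up → n = 370.

n = 370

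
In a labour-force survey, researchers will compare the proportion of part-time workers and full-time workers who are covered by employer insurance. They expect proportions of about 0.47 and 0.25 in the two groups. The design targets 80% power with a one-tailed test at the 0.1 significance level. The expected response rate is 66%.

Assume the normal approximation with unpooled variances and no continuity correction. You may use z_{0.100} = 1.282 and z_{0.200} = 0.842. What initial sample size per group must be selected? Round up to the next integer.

n = 62 per group

n = (z_α + z_β)² · [p₁(1−p₁) + p₂(1−p₂)] / (p₁ − p₂)²
  = (1.282 + 0.842)² · (0.47·0.53 + 0.25·0.75) / (0.22)²
  = (2.124)² · (0.2491 + 0.1875) / 0.0484
  = 4.5114 · 0.4366 / 0.0484
  = 40.70
Adjust for 66% response: 40.70 / 0.66 = 61.66.
Round up → n = 62 per group.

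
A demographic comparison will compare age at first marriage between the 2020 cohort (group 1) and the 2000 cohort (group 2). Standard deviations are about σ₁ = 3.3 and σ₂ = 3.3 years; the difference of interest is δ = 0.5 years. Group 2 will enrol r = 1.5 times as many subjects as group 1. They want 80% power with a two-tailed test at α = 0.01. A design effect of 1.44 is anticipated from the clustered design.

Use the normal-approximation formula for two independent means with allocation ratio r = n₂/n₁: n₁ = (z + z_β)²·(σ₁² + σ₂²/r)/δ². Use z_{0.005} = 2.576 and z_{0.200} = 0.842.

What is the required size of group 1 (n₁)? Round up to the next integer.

n₁ = (z_{α/2} + z_β)² · (σ₁² + σ₂²/r) / δ²
   = (2.576 + 0.842)² · (3.3² + 3.3²/1.5) / 0.5²
   = 11.6827 · (10.89 + 7.26) / 0.25
   = 11.6827 · 18.15 / 0.25
   = 848.17
Design effect: 1.44 × 848.17 = 1221.36.
Round up → n₁ = 1222; n₂ = r·n₁ = 1.5 × 1222 = 1833.

n₁ = 1222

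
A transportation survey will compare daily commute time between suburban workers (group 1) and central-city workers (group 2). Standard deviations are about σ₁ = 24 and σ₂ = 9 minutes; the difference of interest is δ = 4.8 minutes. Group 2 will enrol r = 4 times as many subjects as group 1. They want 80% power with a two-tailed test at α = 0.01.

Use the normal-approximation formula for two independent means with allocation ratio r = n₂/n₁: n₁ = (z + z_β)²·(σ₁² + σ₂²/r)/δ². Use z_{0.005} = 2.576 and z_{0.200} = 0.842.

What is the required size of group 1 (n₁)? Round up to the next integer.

n₁ = 303

n₁ = (z_{α/2} + z_β)² · (σ₁² + σ₂²/r) / δ²
   = (2.576 + 0.842)² · (24² + 9²/4) / 4.8²
   = 11.6827 · (576 + 20.25) / 23.04
   = 11.6827 · 596.25 / 23.04
   = 302.34
Round up → n₁ = 303; n₂ = r·n₁ = 4 × 303 = 1212.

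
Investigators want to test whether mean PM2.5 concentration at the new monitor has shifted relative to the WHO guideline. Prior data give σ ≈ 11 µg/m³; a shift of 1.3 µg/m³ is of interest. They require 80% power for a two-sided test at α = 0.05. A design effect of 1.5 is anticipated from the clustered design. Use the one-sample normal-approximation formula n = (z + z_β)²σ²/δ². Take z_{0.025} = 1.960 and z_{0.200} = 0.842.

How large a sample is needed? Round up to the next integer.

n = (z_{α/2} + z_β)² · σ² / δ²
  = (1.960 + 0.842)² · 11² / 1.3²
  = 7.8512 · 121 / 1.69
  = 562.13
Design effect: 1.5 × 562.13 = 843.19.
Round up → n = 844.

n = 844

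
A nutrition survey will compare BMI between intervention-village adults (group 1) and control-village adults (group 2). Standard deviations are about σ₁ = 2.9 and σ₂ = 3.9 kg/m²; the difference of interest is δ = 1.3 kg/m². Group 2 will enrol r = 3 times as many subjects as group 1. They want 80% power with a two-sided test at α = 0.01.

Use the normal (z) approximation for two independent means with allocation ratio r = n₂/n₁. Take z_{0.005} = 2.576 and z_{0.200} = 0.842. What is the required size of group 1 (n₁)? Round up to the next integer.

n₁ = (z_{α/2} + z_β)² · (σ₁² + σ₂²/r) / δ²
   = (2.576 + 0.842)² · (2.9² + 3.9²/3) / 1.3²
   = 11.6827 · (8.41 + 5.07) / 1.69
   = 11.6827 · 13.48 / 1.69
   = 93.19
Round up → n₁ = 94; n₂ = r·n₁ = 3 × 94 = 282.

n₁ = 94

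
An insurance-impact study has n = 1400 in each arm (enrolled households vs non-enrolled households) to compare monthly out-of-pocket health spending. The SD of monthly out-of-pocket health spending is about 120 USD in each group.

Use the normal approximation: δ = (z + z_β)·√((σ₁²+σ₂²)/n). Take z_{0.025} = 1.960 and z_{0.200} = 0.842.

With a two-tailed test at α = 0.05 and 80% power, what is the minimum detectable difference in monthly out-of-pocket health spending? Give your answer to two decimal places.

δ = (z_{α/2} + z_β) · √((σ₁²+σ₂²)/n)
  = (1.960 + 0.842) · √(28800/1400)
  = 2.802 · √20.5714
  = 2.802 · 4.5356
  = 12.7087

Minimum detectable difference ≈ 12.71 USD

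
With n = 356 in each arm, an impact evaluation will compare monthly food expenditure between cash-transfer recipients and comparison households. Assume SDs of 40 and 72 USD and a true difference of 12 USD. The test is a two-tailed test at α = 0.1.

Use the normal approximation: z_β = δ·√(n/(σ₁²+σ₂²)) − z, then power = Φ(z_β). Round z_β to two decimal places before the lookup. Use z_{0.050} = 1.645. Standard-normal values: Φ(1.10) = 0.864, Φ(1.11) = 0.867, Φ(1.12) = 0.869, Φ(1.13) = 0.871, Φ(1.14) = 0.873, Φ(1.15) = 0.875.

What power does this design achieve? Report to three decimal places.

Power ≈ 0.864

z_β = δ·√(n/(σ₁²+σ₂²)) − z_{α/2}
    = 12 · √(356/6784) − 1.645
    = 12 · 0.22908 − 1.645
    = 2.7489 − 1.645 = 1.1039 → 1.10
Power = Φ(1.10) = 0.864.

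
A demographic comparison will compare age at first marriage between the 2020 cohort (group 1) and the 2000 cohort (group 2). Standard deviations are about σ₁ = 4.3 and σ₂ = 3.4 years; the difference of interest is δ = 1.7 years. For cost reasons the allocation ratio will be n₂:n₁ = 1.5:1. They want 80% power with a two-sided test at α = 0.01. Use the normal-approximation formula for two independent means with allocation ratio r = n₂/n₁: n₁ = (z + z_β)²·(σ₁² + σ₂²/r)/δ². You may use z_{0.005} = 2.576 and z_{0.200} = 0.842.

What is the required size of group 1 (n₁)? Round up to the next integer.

n₁ = (z_{α/2} + z_β)² · (σ₁² + σ₂²/r) / δ²
   = (2.576 + 0.842)² · (4.3² + 3.4²/1.5) / 1.7²
   = 11.6827 · (18.49 + 7.7067) / 2.89
   = 11.6827 · 26.1967 / 2.89
   = 105.90
Round up → n₁ = 106; n₂ = r·n₁ = 1.5 × 106 = 159.

n₁ = 106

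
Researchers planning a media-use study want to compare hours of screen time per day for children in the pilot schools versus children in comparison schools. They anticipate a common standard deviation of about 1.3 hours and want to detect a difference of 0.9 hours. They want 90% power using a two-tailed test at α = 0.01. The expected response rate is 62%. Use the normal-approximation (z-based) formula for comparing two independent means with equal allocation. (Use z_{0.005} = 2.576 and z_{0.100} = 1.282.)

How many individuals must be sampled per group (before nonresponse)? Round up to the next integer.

n = (z_{α/2} + z_β)² · (σ₁² + σ₂²) / δ²
  = (2.576 + 1.282)² · (2·1.3² = 3.38) / 0.9²
  = 14.8842 · 3.38 / 0.81
  = 62.11
Adjust for 62% response: 62.11 / 0.62 = 100.18.
Round up → n = 101 per group.

n = 101 per group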